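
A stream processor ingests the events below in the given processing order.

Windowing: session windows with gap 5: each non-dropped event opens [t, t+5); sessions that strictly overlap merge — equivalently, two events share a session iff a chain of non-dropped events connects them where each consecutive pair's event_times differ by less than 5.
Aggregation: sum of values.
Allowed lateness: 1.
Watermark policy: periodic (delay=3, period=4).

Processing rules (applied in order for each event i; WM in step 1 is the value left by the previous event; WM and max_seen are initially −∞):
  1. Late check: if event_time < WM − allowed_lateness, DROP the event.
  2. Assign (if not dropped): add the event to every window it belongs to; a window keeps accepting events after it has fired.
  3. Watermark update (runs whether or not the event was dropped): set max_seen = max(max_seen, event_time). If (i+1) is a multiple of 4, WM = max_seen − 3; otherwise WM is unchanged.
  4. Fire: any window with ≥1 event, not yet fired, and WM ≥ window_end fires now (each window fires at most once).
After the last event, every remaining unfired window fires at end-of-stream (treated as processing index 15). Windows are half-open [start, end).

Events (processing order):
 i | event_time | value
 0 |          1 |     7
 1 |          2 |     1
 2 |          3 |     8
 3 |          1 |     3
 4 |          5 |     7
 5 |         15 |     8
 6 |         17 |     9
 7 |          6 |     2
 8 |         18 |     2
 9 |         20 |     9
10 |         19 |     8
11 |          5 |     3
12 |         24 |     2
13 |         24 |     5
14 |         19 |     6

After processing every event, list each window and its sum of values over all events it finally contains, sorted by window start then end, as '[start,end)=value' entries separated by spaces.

i=0 t=1 v=7: → [1,6); WM=−∞
i=1 t=2 v=1: → [1,7); WM=−∞
i=2 t=3 v=8: → [1,8); WM=−∞
i=3 t=1 v=3: → [1,8); WM=0
i=4 t=5 v=7: → [1,10); WM=0
i=5 t=15 v=8: → [15,20); WM=0
i=6 t=17 v=9: → [15,22); WM=0
i=7 t=6 v=2: → [1,11); WM=14
i=8 t=18 v=2: → [15,23); WM=14
i=9 t=20 v=9: → [15,25); WM=14
i=10 t=19 v=8: → [15,25); WM=14
i=11 t=5 v=3: DROP (t<14-1); WM=17
i=12 t=24 v=2: → [15,29); WM=17
i=13 t=24 v=5: → [15,29); WM=17
i=14 t=19 v=6: → [15,29); WM=17

[1,11)=28 [15,29)=49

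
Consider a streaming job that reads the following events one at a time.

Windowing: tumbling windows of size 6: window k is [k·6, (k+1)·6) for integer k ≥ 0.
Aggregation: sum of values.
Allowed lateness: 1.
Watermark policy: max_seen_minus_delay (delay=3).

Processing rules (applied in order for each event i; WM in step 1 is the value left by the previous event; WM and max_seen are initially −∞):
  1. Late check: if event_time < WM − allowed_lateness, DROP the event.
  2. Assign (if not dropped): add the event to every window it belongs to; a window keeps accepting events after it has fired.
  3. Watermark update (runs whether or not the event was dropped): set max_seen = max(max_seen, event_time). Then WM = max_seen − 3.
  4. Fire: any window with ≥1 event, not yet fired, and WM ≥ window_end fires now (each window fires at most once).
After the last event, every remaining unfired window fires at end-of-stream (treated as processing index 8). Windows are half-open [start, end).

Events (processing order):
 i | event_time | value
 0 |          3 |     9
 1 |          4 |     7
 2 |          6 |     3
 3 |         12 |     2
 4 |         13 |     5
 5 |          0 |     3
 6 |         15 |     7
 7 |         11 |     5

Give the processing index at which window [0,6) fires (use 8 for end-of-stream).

i=0 t=3 v=9: → [0,6); WM=0
i=1 t=4 v=7: → [0,6); WM=1
i=2 t=6 v=3: → [6,12); WM=3
i=3 t=12 v=2: → [12,18); WM=9; [0,6) fires=16
i=4 t=13 v=5: → [12,18); WM=10
i=5 t=0 v=3: DROP (t<10-1); WM=10
i=6 t=15 v=7: → [12,18); WM=12; [6,12) fires=3
i=7 t=11 v=5: → [6,12); WM=12

3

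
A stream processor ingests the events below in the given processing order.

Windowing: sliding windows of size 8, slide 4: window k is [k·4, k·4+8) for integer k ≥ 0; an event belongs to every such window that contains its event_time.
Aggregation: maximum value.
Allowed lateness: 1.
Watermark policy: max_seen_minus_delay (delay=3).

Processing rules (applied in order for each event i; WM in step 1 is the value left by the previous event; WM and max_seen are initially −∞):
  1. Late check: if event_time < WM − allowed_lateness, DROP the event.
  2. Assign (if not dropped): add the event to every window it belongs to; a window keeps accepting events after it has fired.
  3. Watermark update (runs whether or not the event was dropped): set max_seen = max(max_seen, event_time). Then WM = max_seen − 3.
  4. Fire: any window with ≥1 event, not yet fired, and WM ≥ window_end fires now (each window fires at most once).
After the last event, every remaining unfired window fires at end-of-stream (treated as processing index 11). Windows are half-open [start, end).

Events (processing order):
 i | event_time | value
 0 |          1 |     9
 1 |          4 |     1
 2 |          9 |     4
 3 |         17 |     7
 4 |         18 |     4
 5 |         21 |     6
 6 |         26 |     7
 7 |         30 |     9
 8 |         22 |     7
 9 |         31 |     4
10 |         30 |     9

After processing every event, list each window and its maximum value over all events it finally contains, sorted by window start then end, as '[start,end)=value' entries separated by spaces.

i=0 t=1 v=9: → [0,8); WM=-2
i=1 t=4 v=1: → [4,12),[0,8); WM=1
i=2 t=9 v=4: → [8,16),[4,12); WM=6
i=3 t=17 v=7: → [16,24),[12,20); WM=14; [0,8) fires=9 [4,12) fires=4
i=4 t=18 v=4: → [16,24),[12,20); WM=15
i=5 t=21 v=6: → [20,28),[16,24); WM=18; [8,16) fires=4
i=6 t=26 v=7: → [24,32),[20,28); WM=23; [12,20) fires=7
i=7 t=30 v=9: → [28,36),[24,32); WM=27; [16,24) fires=7
i=8 t=22 v=7: DROP (t<27-1); WM=27
i=9 t=31 v=4: → [28,36),[24,32); WM=28; [20,28) fires=7
i=10 t=30 v=9: → [28,36),[24,32); WM=28

[0,8)=9 [4,12)=4 [8,16)=4 [12,20)=7 [16,24)=7 [20,28)=7 [24,32)=9 [28,36)=9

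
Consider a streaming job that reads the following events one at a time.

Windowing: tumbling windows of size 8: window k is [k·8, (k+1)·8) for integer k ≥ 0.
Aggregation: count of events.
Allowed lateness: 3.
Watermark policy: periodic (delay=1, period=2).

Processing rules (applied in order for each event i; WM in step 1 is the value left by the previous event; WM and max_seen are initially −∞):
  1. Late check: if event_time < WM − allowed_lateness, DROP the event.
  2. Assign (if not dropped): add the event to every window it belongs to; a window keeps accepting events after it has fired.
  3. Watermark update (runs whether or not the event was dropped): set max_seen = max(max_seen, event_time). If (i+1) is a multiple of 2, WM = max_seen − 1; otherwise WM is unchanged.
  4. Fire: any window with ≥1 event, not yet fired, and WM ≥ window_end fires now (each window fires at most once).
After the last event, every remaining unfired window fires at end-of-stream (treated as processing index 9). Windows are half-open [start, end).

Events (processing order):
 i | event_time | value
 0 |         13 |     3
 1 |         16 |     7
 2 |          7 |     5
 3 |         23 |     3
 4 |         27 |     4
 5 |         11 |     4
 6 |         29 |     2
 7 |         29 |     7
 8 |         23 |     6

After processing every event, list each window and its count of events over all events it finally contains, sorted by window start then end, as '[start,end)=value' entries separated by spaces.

[8,16)=1 [16,24)=2 [24,32)=3

i=0 t=13 v=3: → [8,16); WM=−∞
i=1 t=16 v=7: → [16,24); WM=15
i=2 t=7 v=5: DROP (t<15-3); WM=15
i=3 t=23 v=3: → [16,24); WM=22; [8,16) fires=1
i=4 t=27 v=4: → [24,32); WM=22
i=5 t=11 v=4: DROP (t<22-3); WM=26; [16,24) fires=2
i=6 t=29 v=2: → [24,32); WM=26
i=7 t=29 v=7: → [24,32); WM=28
i=8 t=23 v=6: DROP (t<28-3); WM=28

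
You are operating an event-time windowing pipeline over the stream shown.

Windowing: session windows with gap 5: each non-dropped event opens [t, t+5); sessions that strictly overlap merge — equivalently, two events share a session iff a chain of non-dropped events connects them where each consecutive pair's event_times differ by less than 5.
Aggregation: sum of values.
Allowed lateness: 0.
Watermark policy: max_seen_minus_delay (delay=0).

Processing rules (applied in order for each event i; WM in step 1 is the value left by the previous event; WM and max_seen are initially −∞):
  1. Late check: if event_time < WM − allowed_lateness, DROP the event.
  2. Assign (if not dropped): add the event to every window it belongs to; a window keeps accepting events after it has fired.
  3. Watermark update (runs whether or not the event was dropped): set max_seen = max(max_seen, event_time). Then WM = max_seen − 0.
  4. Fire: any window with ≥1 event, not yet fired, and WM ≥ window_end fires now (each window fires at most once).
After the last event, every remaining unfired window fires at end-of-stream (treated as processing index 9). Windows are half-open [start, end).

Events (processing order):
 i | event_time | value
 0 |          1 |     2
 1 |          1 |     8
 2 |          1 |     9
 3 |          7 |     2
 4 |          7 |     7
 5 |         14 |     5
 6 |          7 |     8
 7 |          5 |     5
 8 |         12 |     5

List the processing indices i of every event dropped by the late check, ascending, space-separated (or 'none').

6 7 8

i=0 t=1 v=2: → [1,6); WM=1
i=1 t=1 v=8: → [1,6); WM=1
i=2 t=1 v=9: → [1,6); WM=1
i=3 t=7 v=2: → [7,12); WM=7
i=4 t=7 v=7: → [7,12); WM=7
i=5 t=14 v=5: → [14,19); WM=14
i=6 t=7 v=8: DROP (t<14-0); WM=14
i=7 t=5 v=5: DROP (t<14-0); WM=14
i=8 t=12 v=5: DROP (t<14-0); WM=14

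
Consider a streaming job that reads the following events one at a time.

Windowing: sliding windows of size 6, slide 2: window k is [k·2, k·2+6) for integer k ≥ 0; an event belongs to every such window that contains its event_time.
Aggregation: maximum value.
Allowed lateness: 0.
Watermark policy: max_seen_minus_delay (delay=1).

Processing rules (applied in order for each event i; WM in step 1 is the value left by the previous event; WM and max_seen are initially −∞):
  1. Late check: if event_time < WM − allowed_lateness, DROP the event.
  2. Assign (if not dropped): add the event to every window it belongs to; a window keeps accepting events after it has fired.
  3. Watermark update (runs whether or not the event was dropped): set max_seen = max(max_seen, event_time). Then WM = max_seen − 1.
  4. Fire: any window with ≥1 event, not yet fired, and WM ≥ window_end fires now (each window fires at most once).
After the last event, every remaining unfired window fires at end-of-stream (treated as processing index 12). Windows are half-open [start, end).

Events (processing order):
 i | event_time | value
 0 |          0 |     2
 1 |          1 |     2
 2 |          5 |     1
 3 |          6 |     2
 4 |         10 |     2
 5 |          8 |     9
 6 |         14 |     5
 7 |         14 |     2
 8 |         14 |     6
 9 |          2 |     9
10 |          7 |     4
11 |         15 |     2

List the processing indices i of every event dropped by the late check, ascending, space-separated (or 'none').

i=0 t=0 v=2: → [0,6); WM=-1
i=1 t=1 v=2: → [0,6); WM=0
i=2 t=5 v=1: → [4,10),[2,8),[0,6); WM=4
i=3 t=6 v=2: → [6,12),[4,10),[2,8); WM=5
i=4 t=10 v=2: → [10,16),[8,14),[6,12); WM=9; [0,6) fires=2 [2,8) fires=2
i=5 t=8 v=9: DROP (t<9-0); WM=9
i=6 t=14 v=5: → [14,20),[12,18),[10,16); WM=13; [4,10) fires=2 [6,12) fires=2
i=7 t=14 v=2: → [14,20),[12,18),[10,16); WM=13
i=8 t=14 v=6: → [14,20),[12,18),[10,16); WM=13
i=9 t=2 v=9: DROP (t<13-0); WM=13
i=10 t=7 v=4: DROP (t<13-0); WM=13
i=11 t=15 v=2: → [14,20),[12,18),[10,16); WM=14; [8,14) fires=2

5 9 10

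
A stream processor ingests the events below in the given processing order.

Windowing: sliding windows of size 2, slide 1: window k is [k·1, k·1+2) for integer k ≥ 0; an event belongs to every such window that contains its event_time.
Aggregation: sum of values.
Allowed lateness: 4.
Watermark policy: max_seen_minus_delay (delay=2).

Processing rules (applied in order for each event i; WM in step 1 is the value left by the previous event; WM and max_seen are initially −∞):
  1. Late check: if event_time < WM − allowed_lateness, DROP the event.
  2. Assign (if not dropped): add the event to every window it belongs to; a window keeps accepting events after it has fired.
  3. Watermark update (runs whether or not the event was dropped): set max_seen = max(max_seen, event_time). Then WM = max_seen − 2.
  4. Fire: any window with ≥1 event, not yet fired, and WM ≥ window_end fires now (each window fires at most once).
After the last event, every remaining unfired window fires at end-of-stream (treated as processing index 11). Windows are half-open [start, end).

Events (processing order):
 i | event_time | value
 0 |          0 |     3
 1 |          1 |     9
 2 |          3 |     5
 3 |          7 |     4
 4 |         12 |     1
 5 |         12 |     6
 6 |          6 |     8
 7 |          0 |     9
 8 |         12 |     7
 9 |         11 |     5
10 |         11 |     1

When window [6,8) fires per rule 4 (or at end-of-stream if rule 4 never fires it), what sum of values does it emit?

i=0 t=0 v=3: → [0,2); WM=-2
i=1 t=1 v=9: → [1,3),[0,2); WM=-1
i=2 t=3 v=5: → [3,5),[2,4); WM=1
i=3 t=7 v=4: → [7,9),[6,8); WM=5; [0,2) fires=12 [1,3) fires=9 [2,4) fires=5 [3,5) fires=5
i=4 t=12 v=1: → [12,14),[11,13); WM=10; [6,8) fires=4 [7,9) fires=4
i=5 t=12 v=6: → [12,14),[11,13); WM=10
i=6 t=6 v=8: → [6,8),[5,7); WM=10; [5,7) fires=8
i=7 t=0 v=9: DROP (t<10-4); WM=10
i=8 t=12 v=7: → [12,14),[11,13); WM=10
i=9 t=11 v=5: → [11,13),[10,12); WM=10
i=10 t=11 v=1: → [11,13),[10,12); WM=10

4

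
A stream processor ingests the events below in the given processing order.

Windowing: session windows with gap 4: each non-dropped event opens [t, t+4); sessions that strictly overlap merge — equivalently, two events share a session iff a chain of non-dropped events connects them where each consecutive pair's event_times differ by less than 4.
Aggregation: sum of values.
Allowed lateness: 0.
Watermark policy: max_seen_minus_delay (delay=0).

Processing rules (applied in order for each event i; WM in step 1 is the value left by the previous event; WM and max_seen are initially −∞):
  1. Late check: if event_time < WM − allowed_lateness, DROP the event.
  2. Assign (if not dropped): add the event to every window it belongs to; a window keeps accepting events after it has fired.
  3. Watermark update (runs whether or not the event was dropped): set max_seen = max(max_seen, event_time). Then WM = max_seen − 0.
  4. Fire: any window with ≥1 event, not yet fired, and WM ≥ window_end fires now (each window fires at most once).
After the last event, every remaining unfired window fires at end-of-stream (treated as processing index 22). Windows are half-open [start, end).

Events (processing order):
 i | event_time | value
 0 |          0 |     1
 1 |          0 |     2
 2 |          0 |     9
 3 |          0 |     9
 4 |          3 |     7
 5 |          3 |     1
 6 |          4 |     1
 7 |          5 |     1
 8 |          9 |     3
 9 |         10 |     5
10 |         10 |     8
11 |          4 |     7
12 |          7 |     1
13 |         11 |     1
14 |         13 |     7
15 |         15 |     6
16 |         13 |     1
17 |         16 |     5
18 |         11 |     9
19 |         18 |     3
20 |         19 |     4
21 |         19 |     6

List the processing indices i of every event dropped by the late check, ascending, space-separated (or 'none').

11 12 16 18

i=0 t=0 v=1: → [0,4); WM=0
i=1 t=0 v=2: → [0,4); WM=0
i=2 t=0 v=9: → [0,4); WM=0
i=3 t=0 v=9: → [0,4); WM=0
i=4 t=3 v=7: → [0,7); WM=3
i=5 t=3 v=1: → [0,7); WM=3
i=6 t=4 v=1: → [0,8); WM=4
i=7 t=5 v=1: → [0,9); WM=5
i=8 t=9 v=3: → [9,13); WM=9
i=9 t=10 v=5: → [9,14); WM=10
i=10 t=10 v=8: → [9,14); WM=10
i=11 t=4 v=7: DROP (t<10-0); WM=10
i=12 t=7 v=1: DROP (t<10-0); WM=10
i=13 t=11 v=1: → [9,15); WM=11
i=14 t=13 v=7: → [9,17); WM=13
i=15 t=15 v=6: → [9,19); WM=15
i=16 t=13 v=1: DROP (t<15-0); WM=15
i=17 t=16 v=5: → [9,20); WM=16
i=18 t=11 v=9: DROP (t<16-0); WM=16
i=19 t=18 v=3: → [9,22); WM=18
i=20 t=19 v=4: → [9,23); WM=19
i=21 t=19 v=6: → [9,23); WM=19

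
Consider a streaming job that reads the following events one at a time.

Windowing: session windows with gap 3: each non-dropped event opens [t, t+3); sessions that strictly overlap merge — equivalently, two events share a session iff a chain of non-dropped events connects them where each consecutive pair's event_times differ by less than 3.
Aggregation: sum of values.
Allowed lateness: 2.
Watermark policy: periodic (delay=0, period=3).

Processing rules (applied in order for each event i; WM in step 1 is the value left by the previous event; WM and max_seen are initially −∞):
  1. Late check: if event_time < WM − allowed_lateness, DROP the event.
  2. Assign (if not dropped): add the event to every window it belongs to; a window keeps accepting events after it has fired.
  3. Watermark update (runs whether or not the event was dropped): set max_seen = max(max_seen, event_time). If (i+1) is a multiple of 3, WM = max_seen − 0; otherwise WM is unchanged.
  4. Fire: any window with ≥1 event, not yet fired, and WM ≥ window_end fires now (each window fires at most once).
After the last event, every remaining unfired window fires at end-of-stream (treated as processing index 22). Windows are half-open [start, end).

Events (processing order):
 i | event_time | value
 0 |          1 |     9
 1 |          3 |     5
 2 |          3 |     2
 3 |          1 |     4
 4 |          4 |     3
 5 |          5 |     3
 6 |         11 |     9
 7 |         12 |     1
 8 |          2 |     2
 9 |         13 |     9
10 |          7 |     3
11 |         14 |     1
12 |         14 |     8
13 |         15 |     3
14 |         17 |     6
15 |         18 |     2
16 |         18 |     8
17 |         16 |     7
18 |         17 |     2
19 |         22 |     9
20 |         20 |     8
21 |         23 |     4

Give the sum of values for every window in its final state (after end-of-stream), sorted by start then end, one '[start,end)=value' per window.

i=0 t=1 v=9: → [1,4); WM=−∞
i=1 t=3 v=5: → [1,6); WM=−∞
i=2 t=3 v=2: → [1,6); WM=3
i=3 t=1 v=4: → [1,6); WM=3
i=4 t=4 v=3: → [1,7); WM=3
i=5 t=5 v=3: → [1,8); WM=5
i=6 t=11 v=9: → [11,14); WM=5
i=7 t=12 v=1: → [11,15); WM=5
i=8 t=2 v=2: DROP (t<5-2); WM=12
i=9 t=13 v=9: → [11,16); WM=12
i=10 t=7 v=3: DROP (t<12-2); WM=12
i=11 t=14 v=1: → [11,17); WM=14
i=12 t=14 v=8: → [11,17); WM=14
i=13 t=15 v=3: → [11,18); WM=14
i=14 t=17 v=6: → [11,20); WM=17
i=15 t=18 v=2: → [11,21); WM=17
i=16 t=18 v=8: → [11,21); WM=17
i=17 t=16 v=7: → [11,21); WM=18
i=18 t=17 v=2: → [11,21); WM=18
i=19 t=22 v=9: → [22,25); WM=18
i=20 t=20 v=8: → [11,25); WM=22
i=21 t=23 v=4: → [11,26); WM=22

[1,8)=26 [11,26)=77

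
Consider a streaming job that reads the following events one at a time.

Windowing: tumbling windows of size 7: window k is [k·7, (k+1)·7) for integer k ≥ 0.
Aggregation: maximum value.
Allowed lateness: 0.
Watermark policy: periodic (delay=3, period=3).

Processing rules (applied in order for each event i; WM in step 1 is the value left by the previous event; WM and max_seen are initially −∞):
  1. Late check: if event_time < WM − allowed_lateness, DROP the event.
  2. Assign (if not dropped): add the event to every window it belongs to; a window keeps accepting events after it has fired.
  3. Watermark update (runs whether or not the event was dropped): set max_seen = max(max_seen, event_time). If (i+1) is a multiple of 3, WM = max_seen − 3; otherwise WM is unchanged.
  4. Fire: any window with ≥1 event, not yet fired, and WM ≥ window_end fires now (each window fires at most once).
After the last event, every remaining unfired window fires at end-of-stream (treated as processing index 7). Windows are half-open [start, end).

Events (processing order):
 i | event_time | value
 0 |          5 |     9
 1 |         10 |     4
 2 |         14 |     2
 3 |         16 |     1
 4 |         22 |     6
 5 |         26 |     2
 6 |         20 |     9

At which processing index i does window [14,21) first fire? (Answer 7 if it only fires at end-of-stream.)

5

i=0 t=5 v=9: → [0,7); WM=−∞
i=1 t=10 v=4: → [7,14); WM=−∞
i=2 t=14 v=2: → [14,21); WM=11; [0,7) fires=9
i=3 t=16 v=1: → [14,21); WM=11
i=4 t=22 v=6: → [21,28); WM=11
i=5 t=26 v=2: → [21,28); WM=23; [7,14) fires=4 [14,21) fires=2
i=6 t=20 v=9: DROP (t<23-0); WM=23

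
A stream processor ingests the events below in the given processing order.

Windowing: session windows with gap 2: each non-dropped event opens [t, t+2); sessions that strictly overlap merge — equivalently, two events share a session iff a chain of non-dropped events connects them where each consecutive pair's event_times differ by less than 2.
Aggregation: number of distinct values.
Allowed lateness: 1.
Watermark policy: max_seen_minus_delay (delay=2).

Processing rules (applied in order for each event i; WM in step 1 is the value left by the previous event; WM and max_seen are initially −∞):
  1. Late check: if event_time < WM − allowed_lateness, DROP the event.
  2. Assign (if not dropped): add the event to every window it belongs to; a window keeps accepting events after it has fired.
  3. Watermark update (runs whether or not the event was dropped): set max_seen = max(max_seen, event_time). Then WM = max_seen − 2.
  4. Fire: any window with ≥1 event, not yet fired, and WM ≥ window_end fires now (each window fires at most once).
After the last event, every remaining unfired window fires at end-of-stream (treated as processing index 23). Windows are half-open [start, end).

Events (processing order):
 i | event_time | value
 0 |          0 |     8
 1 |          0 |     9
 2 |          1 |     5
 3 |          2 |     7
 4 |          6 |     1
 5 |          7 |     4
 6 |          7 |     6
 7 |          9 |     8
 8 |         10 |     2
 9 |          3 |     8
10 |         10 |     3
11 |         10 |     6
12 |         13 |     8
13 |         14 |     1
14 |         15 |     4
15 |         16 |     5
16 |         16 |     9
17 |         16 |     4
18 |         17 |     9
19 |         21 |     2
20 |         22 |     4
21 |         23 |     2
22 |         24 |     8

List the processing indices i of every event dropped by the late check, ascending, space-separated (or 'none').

9

i=0 t=0 v=8: → [0,2); WM=-2
i=1 t=0 v=9: → [0,2); WM=-2
i=2 t=1 v=5: → [0,3); WM=-1
i=3 t=2 v=7: → [0,4); WM=0
i=4 t=6 v=1: → [6,8); WM=4
i=5 t=7 v=4: → [6,9); WM=5
i=6 t=7 v=6: → [6,9); WM=5
i=7 t=9 v=8: → [9,11); WM=7
i=8 t=10 v=2: → [9,12); WM=8
i=9 t=3 v=8: DROP (t<8-1); WM=8
i=10 t=10 v=3: → [9,12); WM=8
i=11 t=10 v=6: → [9,12); WM=8
i=12 t=13 v=8: → [13,15); WM=11
i=13 t=14 v=1: → [13,16); WM=12
i=14 t=15 v=4: → [13,17); WM=13
i=15 t=16 v=5: → [13,18); WM=14
i=16 t=16 v=9: → [13,18); WM=14
i=17 t=16 v=4: → [13,18); WM=14
i=18 t=17 v=9: → [13,19); WM=15
i=19 t=21 v=2: → [21,23); WM=19
i=20 t=22 v=4: → [21,24); WM=20
i=21 t=23 v=2: → [21,25); WM=21
i=22 t=24 v=8: → [21,26); WM=22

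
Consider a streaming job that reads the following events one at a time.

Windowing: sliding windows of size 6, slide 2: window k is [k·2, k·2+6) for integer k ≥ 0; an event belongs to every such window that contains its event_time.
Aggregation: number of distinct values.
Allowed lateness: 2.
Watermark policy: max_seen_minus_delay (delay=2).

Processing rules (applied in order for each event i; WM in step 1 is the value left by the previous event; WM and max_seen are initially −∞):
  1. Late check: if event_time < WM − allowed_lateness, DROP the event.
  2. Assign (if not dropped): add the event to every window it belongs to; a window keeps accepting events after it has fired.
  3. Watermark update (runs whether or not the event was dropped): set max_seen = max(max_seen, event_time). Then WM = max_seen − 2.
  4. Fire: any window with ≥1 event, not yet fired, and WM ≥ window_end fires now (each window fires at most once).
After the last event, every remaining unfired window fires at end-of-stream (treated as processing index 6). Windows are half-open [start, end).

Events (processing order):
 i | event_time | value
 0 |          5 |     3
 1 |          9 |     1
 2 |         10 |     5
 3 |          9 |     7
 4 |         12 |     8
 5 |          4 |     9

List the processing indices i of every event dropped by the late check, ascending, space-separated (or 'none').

5

i=0 t=5 v=3: → [4,10),[2,8),[0,6); WM=3
i=1 t=9 v=1: → [8,14),[6,12),[4,10); WM=7; [0,6) fires=1
i=2 t=10 v=5: → [10,16),[8,14),[6,12); WM=8; [2,8) fires=1
i=3 t=9 v=7: → [8,14),[6,12),[4,10); WM=8
i=4 t=12 v=8: → [12,18),[10,16),[8,14); WM=10; [4,10) fires=3
i=5 t=4 v=9: DROP (t<10-2); WM=10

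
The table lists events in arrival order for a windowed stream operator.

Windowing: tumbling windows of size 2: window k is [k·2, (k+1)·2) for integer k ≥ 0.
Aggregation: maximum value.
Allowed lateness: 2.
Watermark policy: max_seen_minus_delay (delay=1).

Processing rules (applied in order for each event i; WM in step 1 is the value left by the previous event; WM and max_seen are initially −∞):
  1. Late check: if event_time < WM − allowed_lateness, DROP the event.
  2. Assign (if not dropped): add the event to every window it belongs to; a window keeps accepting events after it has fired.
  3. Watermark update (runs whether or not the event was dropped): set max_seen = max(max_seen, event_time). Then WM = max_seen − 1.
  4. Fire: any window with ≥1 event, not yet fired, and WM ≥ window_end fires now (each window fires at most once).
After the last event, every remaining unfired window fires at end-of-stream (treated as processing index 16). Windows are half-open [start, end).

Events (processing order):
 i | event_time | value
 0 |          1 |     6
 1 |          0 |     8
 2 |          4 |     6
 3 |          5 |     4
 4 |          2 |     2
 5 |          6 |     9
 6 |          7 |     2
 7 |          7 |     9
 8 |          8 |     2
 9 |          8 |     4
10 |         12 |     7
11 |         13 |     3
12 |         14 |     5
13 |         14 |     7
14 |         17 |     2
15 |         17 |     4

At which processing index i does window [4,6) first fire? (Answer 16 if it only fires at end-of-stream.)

i=0 t=1 v=6: → [0,2); WM=0
i=1 t=0 v=8: → [0,2); WM=0
i=2 t=4 v=6: → [4,6); WM=3; [0,2) fires=8
i=3 t=5 v=4: → [4,6); WM=4
i=4 t=2 v=2: → [2,4); WM=4; [2,4) fires=2
i=5 t=6 v=9: → [6,8); WM=5
i=6 t=7 v=2: → [6,8); WM=6; [4,6) fires=6
i=7 t=7 v=9: → [6,8); WM=6
i=8 t=8 v=2: → [8,10); WM=7
i=9 t=8 v=4: → [8,10); WM=7
i=10 t=12 v=7: → [12,14); WM=11; [6,8) fires=9 [8,10) fires=4
i=11 t=13 v=3: → [12,14); WM=12
i=12 t=14 v=5: → [14,16); WM=13
i=13 t=14 v=7: → [14,16); WM=13
i=14 t=17 v=2: → [16,18); WM=16; [12,14) fires=7 [14,16) fires=7
i=15 t=17 v=4: → [16,18); WM=16

6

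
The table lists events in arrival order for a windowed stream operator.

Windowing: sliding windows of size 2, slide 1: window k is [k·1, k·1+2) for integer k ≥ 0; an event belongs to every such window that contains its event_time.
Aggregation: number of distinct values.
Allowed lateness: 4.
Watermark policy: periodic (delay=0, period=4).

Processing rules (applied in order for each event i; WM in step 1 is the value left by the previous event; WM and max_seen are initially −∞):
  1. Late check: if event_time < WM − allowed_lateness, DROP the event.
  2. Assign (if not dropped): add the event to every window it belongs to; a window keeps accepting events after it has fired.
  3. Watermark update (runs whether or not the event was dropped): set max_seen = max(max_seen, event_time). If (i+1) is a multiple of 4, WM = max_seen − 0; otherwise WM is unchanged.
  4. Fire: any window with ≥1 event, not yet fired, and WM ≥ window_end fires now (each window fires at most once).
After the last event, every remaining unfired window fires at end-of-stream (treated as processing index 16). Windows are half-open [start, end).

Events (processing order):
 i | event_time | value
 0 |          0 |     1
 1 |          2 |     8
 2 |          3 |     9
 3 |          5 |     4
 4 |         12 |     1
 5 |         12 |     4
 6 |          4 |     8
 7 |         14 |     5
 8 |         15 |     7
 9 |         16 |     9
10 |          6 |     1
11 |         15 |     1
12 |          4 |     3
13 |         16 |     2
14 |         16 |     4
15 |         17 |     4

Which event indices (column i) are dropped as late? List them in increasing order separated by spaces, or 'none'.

i=0 t=0 v=1: → [0,2); WM=−∞
i=1 t=2 v=8: → [2,4),[1,3); WM=−∞
i=2 t=3 v=9: → [3,5),[2,4); WM=−∞
i=3 t=5 v=4: → [5,7),[4,6); WM=5; [0,2) fires=1 [1,3) fires=1 [2,4) fires=2 [3,5) fires=1
i=4 t=12 v=1: → [12,14),[11,13); WM=5
i=5 t=12 v=4: → [12,14),[11,13); WM=5
i=6 t=4 v=8: → [4,6),[3,5); WM=5
i=7 t=14 v=5: → [14,16),[13,15); WM=14; [4,6) fires=2 [5,7) fires=1 [11,13) fires=2 [12,14) fires=2
i=8 t=15 v=7: → [15,17),[14,16); WM=14
i=9 t=16 v=9: → [16,18),[15,17); WM=14
i=10 t=6 v=1: DROP (t<14-4); WM=14
i=11 t=15 v=1: → [15,17),[14,16); WM=16; [13,15) fires=1 [14,16) fires=3
i=12 t=4 v=3: DROP (t<16-4); WM=16
i=13 t=16 v=2: → [16,18),[15,17); WM=16
i=14 t=16 v=4: → [16,18),[15,17); WM=16
i=15 t=17 v=4: → [17,19),[16,18); WM=17; [15,17) fires=5

10 12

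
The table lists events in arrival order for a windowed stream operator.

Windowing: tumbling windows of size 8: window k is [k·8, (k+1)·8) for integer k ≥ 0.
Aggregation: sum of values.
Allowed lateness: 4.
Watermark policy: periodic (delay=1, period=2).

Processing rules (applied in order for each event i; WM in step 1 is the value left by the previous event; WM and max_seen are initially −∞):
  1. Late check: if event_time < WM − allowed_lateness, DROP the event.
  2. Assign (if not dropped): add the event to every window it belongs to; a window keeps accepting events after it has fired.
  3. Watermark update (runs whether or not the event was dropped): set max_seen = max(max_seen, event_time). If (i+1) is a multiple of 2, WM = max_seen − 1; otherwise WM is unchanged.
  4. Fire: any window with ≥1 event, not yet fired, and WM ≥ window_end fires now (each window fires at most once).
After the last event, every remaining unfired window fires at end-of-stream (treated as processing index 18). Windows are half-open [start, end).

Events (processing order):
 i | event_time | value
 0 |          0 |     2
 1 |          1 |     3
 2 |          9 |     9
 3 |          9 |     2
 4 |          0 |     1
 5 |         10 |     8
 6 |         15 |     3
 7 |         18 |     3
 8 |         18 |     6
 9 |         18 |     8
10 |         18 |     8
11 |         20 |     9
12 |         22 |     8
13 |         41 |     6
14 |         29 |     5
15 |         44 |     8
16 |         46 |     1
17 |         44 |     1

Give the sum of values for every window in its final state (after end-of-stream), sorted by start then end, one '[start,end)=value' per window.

[0,8)=5 [8,16)=22 [16,24)=42 [40,48)=16

i=0 t=0 v=2: → [0,8); WM=−∞
i=1 t=1 v=3: → [0,8); WM=0
i=2 t=9 v=9: → [8,16); WM=0
i=3 t=9 v=2: → [8,16); WM=8; [0,8) fires=5
i=4 t=0 v=1: DROP (t<8-4); WM=8
i=5 t=10 v=8: → [8,16); WM=9
i=6 t=15 v=3: → [8,16); WM=9
i=7 t=18 v=3: → [16,24); WM=17; [8,16) fires=22
i=8 t=18 v=6: → [16,24); WM=17
i=9 t=18 v=8: → [16,24); WM=17
i=10 t=18 v=8: → [16,24); WM=17
i=11 t=20 v=9: → [16,24); WM=19
i=12 t=22 v=8: → [16,24); WM=19
i=13 t=41 v=6: → [40,48); WM=40; [16,24) fires=42
i=14 t=29 v=5: DROP (t<40-4); WM=40
i=15 t=44 v=8: → [40,48); WM=43
i=16 t=46 v=1: → [40,48); WM=43
i=17 t=44 v=1: → [40,48); WM=45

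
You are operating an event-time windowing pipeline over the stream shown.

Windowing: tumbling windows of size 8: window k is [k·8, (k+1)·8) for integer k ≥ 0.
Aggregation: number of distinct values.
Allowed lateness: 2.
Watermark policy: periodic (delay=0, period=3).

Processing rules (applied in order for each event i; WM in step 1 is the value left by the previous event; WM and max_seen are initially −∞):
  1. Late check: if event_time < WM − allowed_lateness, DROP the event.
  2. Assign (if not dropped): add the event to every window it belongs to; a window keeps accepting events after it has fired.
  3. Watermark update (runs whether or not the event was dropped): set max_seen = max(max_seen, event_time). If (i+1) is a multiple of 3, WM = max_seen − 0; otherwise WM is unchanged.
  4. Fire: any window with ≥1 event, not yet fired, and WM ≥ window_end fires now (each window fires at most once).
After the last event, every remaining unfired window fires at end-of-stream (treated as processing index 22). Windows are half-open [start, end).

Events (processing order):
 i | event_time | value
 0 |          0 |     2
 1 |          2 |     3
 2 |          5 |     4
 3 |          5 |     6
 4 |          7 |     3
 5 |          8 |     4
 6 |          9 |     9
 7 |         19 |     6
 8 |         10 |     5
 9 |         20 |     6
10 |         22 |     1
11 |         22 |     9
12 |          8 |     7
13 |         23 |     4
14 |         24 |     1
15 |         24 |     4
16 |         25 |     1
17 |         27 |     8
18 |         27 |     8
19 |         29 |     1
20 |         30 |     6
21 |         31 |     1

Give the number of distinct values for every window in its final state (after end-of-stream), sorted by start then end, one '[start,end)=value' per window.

i=0 t=0 v=2: → [0,8); WM=−∞
i=1 t=2 v=3: → [0,8); WM=−∞
i=2 t=5 v=4: → [0,8); WM=5
i=3 t=5 v=6: → [0,8); WM=5
i=4 t=7 v=3: → [0,8); WM=5
i=5 t=8 v=4: → [8,16); WM=8; [0,8) fires=4
i=6 t=9 v=9: → [8,16); WM=8
i=7 t=19 v=6: → [16,24); WM=8
i=8 t=10 v=5: → [8,16); WM=19; [8,16) fires=3
i=9 t=20 v=6: → [16,24); WM=19
i=10 t=22 v=1: → [16,24); WM=19
i=11 t=22 v=9: → [16,24); WM=22
i=12 t=8 v=7: DROP (t<22-2); WM=22
i=13 t=23 v=4: → [16,24); WM=22
i=14 t=24 v=1: → [24,32); WM=24; [16,24) fires=4
i=15 t=24 v=4: → [24,32); WM=24
i=16 t=25 v=1: → [24,32); WM=24
i=17 t=27 v=8: → [24,32); WM=27
i=18 t=27 v=8: → [24,32); WM=27
i=19 t=29 v=1: → [24,32); WM=27
i=20 t=30 v=6: → [24,32); WM=30
i=21 t=31 v=1: → [24,32); WM=30

[0,8)=4 [8,16)=3 [16,24)=4 [24,32)=4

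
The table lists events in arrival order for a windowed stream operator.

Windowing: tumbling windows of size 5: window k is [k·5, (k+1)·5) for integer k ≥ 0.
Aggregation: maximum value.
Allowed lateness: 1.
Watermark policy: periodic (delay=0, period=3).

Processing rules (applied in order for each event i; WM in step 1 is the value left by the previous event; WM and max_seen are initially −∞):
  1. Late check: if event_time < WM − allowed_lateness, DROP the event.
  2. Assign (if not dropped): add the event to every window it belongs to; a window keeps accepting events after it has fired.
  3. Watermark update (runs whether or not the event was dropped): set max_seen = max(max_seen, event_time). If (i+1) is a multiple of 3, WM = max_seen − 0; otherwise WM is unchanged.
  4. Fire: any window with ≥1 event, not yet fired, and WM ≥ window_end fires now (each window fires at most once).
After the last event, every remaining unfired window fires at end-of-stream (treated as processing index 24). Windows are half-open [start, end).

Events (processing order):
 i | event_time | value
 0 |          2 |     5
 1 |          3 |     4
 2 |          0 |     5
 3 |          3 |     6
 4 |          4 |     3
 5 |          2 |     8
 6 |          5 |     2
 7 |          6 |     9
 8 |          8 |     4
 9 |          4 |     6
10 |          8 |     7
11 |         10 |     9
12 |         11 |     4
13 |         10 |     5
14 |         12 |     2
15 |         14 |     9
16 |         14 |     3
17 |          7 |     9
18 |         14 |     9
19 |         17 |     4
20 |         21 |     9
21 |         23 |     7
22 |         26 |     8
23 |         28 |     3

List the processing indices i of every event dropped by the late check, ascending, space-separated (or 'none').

i=0 t=2 v=5: → [0,5); WM=−∞
i=1 t=3 v=4: → [0,5); WM=−∞
i=2 t=0 v=5: → [0,5); WM=3
i=3 t=3 v=6: → [0,5); WM=3
i=4 t=4 v=3: → [0,5); WM=3
i=5 t=2 v=8: → [0,5); WM=4
i=6 t=5 v=2: → [5,10); WM=4
i=7 t=6 v=9: → [5,10); WM=4
i=8 t=8 v=4: → [5,10); WM=8; [0,5) fires=8
i=9 t=4 v=6: DROP (t<8-1); WM=8
i=10 t=8 v=7: → [5,10); WM=8
i=11 t=10 v=9: → [10,15); WM=10; [5,10) fires=9
i=12 t=11 v=4: → [10,15); WM=10
i=13 t=10 v=5: → [10,15); WM=10
i=14 t=12 v=2: → [10,15); WM=12
i=15 t=14 v=9: → [10,15); WM=12
i=16 t=14 v=3: → [10,15); WM=12
i=17 t=7 v=9: DROP (t<12-1); WM=14
i=18 t=14 v=9: → [10,15); WM=14
i=19 t=17 v=4: → [15,20); WM=14
i=20 t=21 v=9: → [20,25); WM=21; [10,15) fires=9 [15,20) fires=4
i=21 t=23 v=7: → [20,25); WM=21
i=22 t=26 v=8: → [25,30); WM=21
i=23 t=28 v=3: → [25,30); WM=28; [20,25) fires=9

9 17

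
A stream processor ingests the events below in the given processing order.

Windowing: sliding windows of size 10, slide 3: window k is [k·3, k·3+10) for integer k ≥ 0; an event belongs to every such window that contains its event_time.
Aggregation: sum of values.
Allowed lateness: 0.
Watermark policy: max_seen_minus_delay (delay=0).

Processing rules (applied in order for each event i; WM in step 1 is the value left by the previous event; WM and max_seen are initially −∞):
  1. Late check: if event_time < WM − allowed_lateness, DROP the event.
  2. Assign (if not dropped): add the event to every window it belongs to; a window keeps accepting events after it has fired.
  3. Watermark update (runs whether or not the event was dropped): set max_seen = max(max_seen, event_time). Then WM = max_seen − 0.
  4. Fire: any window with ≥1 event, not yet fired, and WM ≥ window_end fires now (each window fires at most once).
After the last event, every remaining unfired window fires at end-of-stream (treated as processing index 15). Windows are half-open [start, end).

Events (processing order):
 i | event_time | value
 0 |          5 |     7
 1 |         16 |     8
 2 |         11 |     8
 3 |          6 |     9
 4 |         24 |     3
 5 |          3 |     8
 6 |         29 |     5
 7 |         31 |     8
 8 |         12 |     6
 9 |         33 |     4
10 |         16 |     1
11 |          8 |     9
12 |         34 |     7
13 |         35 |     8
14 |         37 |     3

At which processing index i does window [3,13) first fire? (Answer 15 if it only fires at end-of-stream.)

1

i=0 t=5 v=7: → [3,13),[0,10); WM=5
i=1 t=16 v=8: → [15,25),[12,22),[9,19); WM=16; [0,10) fires=7 [3,13) fires=7
i=2 t=11 v=8: DROP (t<16-0); WM=16
i=3 t=6 v=9: DROP (t<16-0); WM=16
i=4 t=24 v=3: → [24,34),[21,31),[18,28),[15,25); WM=24; [9,19) fires=8 [12,22) fires=8
i=5 t=3 v=8: DROP (t<24-0); WM=24
i=6 t=29 v=5: → [27,37),[24,34),[21,31); WM=29; [15,25) fires=11 [18,28) fires=3
i=7 t=31 v=8: → [30,40),[27,37),[24,34); WM=31; [21,31) fires=8
i=8 t=12 v=6: DROP (t<31-0); WM=31
i=9 t=33 v=4: → [33,43),[30,40),[27,37),[24,34); WM=33
i=10 t=16 v=1: DROP (t<33-0); WM=33
i=11 t=8 v=9: DROP (t<33-0); WM=33
i=12 t=34 v=7: → [33,43),[30,40),[27,37); WM=34; [24,34) fires=20
i=13 t=35 v=8: → [33,43),[30,40),[27,37); WM=35
i=14 t=37 v=3: → [36,46),[33,43),[30,40); WM=37; [27,37) fires=32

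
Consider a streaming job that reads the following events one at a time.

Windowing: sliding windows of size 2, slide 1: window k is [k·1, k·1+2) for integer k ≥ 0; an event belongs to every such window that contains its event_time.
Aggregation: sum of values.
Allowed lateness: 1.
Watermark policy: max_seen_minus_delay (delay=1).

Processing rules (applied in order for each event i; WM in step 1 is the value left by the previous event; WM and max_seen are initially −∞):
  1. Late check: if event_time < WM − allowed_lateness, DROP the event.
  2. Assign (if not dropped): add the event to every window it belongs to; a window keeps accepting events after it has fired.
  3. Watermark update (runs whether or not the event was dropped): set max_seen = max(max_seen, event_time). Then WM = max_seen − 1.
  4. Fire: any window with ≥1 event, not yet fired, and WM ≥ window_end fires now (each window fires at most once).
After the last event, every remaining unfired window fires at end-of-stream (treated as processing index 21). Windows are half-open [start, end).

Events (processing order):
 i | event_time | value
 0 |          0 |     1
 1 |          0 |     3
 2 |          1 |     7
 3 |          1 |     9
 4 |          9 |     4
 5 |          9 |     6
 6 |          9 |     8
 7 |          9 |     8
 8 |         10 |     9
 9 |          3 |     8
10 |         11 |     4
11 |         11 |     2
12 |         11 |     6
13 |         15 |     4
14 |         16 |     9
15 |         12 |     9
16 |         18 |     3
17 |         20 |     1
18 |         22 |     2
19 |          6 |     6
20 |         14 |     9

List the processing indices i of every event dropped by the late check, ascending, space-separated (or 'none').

9 15 19 20

i=0 t=0 v=1: → [0,2); WM=-1
i=1 t=0 v=3: → [0,2); WM=-1
i=2 t=1 v=7: → [1,3),[0,2); WM=0
i=3 t=1 v=9: → [1,3),[0,2); WM=0
i=4 t=9 v=4: → [9,11),[8,10); WM=8; [0,2) fires=20 [1,3) fires=16
i=5 t=9 v=6: → [9,11),[8,10); WM=8
i=6 t=9 v=8: → [9,11),[8,10); WM=8
i=7 t=9 v=8: → [9,11),[8,10); WM=8
i=8 t=10 v=9: → [10,12),[9,11); WM=9
i=9 t=3 v=8: DROP (t<9-1); WM=9
i=10 t=11 v=4: → [11,13),[10,12); WM=10; [8,10) fires=26
i=11 t=11 v=2: → [11,13),[10,12); WM=10
i=12 t=11 v=6: → [11,13),[10,12); WM=10
i=13 t=15 v=4: → [15,17),[14,16); WM=14; [9,11) fires=35 [10,12) fires=21 [11,13) fires=12
i=14 t=16 v=9: → [16,18),[15,17); WM=15
i=15 t=12 v=9: DROP (t<15-1); WM=15
i=16 t=18 v=3: → [18,20),[17,19); WM=17; [14,16) fires=4 [15,17) fires=13
i=17 t=20 v=1: → [20,22),[19,21); WM=19; [16,18) fires=9 [17,19) fires=3
i=18 t=22 v=2: → [22,24),[21,23); WM=21; [18,20) fires=3 [19,21) fires=1
i=19 t=6 v=6: DROP (t<21-1); WM=21
i=20 t=14 v=9: DROP (t<21-1); WM=21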